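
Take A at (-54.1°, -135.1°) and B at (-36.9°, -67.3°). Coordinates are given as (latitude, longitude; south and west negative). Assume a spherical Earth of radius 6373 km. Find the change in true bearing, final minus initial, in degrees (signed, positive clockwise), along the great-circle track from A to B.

Initial bearing θ₁ = atan2(sin Δλ cos φ₂, cos φ₁ sin φ₂ − sin φ₁ cos φ₂ cos Δλ) = 98.25°
Final bearing θ₂ = (initial bearing from the destination back to the start) + 180° = 46.52°
Δθ = θ₂ − θ₁ = -51.7°

-51.7°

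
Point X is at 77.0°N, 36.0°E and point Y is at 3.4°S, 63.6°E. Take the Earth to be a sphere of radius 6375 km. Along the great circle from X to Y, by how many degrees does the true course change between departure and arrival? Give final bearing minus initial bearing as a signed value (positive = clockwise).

At departure: θ₁ = atan2(sin Δλ cos φ₂, cos φ₁ sin φ₂ − sin φ₁ cos φ₂ cos Δλ) = 152.15°
At arrival: θ₂ = atan2(sin Δλ cos φ₁, −cos φ₂ sin φ₁ + sin φ₂ cos φ₁ cos Δλ) = 173.96°
Δθ = θ₂ − θ₁ = +21.8°

+21.8°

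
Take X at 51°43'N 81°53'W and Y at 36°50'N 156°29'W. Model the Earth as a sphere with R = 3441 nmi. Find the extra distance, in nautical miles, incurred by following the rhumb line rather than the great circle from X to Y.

Great circle: cos σ = sin φ₁ sin φ₂ + cos φ₁ cos φ₂ cos Δλ,  σ = 0.9245 rad → d_gc = 3181.1 nmi
Rhumb line: Δψ = -0.3658, q = Δφ/Δψ = 0.7101, d_rh = R√(Δφ²+q²Δλ²) = 3304.7 nmi
Excess = 3304.7 − 3181.1 = 123.6 ≈ 124 nmi

124 nmi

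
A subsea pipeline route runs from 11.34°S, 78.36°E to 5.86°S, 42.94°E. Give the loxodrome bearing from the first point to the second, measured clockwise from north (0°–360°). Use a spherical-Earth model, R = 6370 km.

278.9°

Meridional parts: M(φ₁)=-0.1992, M(φ₂)=-0.1025 → ΔM = +0.0968;  Δλ = -0.6182 rad
tan C = Δλ / ΔM = -6.3883 → C = 278.90°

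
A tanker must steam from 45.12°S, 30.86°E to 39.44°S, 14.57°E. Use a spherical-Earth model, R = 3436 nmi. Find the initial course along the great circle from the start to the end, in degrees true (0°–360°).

289.6°

N = sin Δλ·cos φ₂ = -0.2166;  D = cos φ₁ sin φ₂ − sin φ₁ cos φ₂ cos Δλ = +0.0770
initial course = atan2(N, D) = 289.57°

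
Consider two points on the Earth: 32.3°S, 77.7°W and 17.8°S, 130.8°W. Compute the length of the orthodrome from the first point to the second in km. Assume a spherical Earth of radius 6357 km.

5516 km

cos σ = sin φ₁ sin φ₂ + cos φ₁ cos φ₂ cos Δλ
      = sin(-32.30°)sin(-17.80°) + cos(-32.30°)cos(-17.80°)cos(-53.10°) = 0.6466
σ = 49.717° → d = Rσ = 6357·0.86772 = 5516 km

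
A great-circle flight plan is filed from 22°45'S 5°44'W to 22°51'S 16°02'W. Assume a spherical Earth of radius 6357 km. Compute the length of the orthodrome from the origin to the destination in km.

Haversine: a = sin²(Δφ/2)+cos φ₁ cos φ₂ sin²(Δλ/2) = 0.00685;  σ = 2·atan2(√a,√(1−a))
σ = 9.494° → d = Rσ = 6357·0.16570 = 1053 km

1053 km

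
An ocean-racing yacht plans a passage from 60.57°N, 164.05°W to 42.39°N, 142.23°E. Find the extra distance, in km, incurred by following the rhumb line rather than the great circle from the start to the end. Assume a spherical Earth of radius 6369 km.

97 km

Great circle: cos σ = sin φ₁ sin φ₂ + cos φ₁ cos φ₂ cos Δλ,  σ = 0.6403 rad → d_gc = 4078.1 km
Rhumb line: Δψ = -0.5187, q = Δφ/Δψ = 0.6118, d_rh = R√(Δφ²+q²Δλ²) = 4174.8 km
Excess = 4174.8 − 4078.1 = 96.7 ≈ 97 km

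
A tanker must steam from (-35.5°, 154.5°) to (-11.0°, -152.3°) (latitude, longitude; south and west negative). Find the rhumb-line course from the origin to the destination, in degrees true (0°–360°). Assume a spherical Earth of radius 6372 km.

Δψ = ln[tan(π/4+φ₂/2)/tan(π/4+φ₁/2)] = +0.4703
Δλ = +0.9285 rad (taken the short way round)
course = atan2(Δλ, Δψ) = 63.14°

63.1°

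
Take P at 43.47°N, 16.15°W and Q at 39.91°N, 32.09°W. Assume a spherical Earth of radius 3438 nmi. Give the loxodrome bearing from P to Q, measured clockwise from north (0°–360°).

Δψ = ln[tan(π/4+φ₂/2)/tan(π/4+φ₁/2)] = -0.0832
Δλ = -0.2782 rad (taken the short way round)
course = atan2(Δλ, Δψ) = 253.34°

253.3°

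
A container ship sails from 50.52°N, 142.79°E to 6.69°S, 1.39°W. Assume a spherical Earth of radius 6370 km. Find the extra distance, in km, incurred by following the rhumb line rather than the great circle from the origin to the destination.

1271 km

Great circle: cos σ = sin φ₁ sin φ₂ + cos φ₁ cos φ₂ cos Δλ,  σ = 2.2167 rad → d_gc = 14120.7 km
Rhumb line: Δψ = -1.1419, q = Δφ/Δψ = 0.8744, d_rh = R√(Δφ²+q²Δλ²) = 15392.1 km
Excess = 15392.1 − 14120.7 = 1271.4 ≈ 1271 km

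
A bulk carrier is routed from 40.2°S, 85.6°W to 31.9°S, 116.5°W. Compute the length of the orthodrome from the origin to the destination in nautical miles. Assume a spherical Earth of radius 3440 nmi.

cos σ = sin φ₁ sin φ₂ + cos φ₁ cos φ₂ cos Δλ
      = sin(-40.20°)sin(-31.90°) + cos(-40.20°)cos(-31.90°)cos(-30.90°) = 0.8975
σ = 26.170° → d = Rσ = 3440·0.45675 = 1571 nmi

1571 nmi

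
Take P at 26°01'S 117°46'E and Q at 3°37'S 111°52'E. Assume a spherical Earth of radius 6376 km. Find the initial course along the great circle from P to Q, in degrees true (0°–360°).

θ = atan2( sin Δλ·cos φ₂ ,  cos φ₁ sin φ₂ − sin φ₁ cos φ₂ cos Δλ )
  = atan2(-0.1026, +0.3788) = 344.84°

344.8°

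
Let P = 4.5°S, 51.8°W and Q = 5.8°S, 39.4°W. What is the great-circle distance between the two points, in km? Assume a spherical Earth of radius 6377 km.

cos σ = sin φ₁ sin φ₂ + cos φ₁ cos φ₂ cos Δλ
      = sin(-4.50°)sin(-5.80°) + cos(-4.50°)cos(-5.80°)cos(12.40°) = 0.9766
σ = 12.418° → d = Rσ = 6377·0.21673 = 1382 km

1382 km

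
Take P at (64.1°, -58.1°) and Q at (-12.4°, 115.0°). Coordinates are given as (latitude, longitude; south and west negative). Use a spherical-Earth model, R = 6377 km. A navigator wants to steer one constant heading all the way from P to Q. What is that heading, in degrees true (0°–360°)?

Meridional parts: M(φ₁)=+1.4699, M(φ₂)=-0.2181 → ΔM = -1.6880;  Δλ = +3.0212 rad
tan C = Δλ / ΔM = -1.7898 → C = 119.19°

119.2°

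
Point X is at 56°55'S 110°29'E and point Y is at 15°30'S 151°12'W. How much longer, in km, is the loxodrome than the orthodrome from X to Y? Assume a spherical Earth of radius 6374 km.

Great circle: cos σ = sin φ₁ sin φ₂ + cos φ₁ cos φ₂ cos Δλ,  σ = 1.4224 rad → d_gc = 9066.5 km
Rhumb line: Δψ = +0.9401, q = Δφ/Δψ = 0.7689, d_rh = R√(Δφ²+q²Δλ²) = 9589.3 km
Excess = 9589.3 − 9066.5 = 522.8 ≈ 523 km

523 km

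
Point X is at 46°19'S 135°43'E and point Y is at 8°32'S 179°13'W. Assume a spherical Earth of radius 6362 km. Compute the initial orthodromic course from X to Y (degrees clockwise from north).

60.1°

N = sin Δλ·cos φ₂ = +0.7001;  D = cos φ₁ sin φ₂ − sin φ₁ cos φ₂ cos Δλ = +0.4026
initial course = atan2(N, D) = 60.10°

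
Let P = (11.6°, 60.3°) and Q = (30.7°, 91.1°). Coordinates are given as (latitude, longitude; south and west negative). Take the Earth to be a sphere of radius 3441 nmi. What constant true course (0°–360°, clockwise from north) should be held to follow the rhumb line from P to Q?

56.2°

Δψ = ln[tan(π/4+φ₂/2)/tan(π/4+φ₁/2)] = +0.3596
Δλ = +0.5376 rad (taken the short way round)
course = atan2(Δλ, Δψ) = 56.22°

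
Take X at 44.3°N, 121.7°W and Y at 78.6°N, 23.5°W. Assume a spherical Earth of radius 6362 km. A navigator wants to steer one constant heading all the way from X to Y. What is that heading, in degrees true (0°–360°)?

Meridional parts: M(φ₁)=+0.8642, M(φ₂)=+2.3045 → ΔM = +1.4403;  Δλ = +1.7139 rad
tan C = Δλ / ΔM = +1.1900 → C = 49.96°

50.0°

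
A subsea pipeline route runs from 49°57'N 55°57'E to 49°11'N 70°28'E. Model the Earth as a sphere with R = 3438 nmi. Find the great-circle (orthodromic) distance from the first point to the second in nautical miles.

566 nmi

Haversine: a = sin²(Δφ/2)+cos φ₁ cos φ₂ sin²(Δλ/2) = 0.00676;  σ = 2·atan2(√a,√(1−a))
σ = 9.431° → d = Rσ = 3438·0.16461 = 566 nmi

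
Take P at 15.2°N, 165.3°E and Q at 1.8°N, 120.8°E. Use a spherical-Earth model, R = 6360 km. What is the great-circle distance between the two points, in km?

Haversine: a = sin²(Δφ/2)+cos φ₁ cos φ₂ sin²(Δλ/2) = 0.15190;  σ = 2·atan2(√a,√(1−a))
σ = 45.878° → d = Rσ = 6360·0.80071 = 5093 km

5093 km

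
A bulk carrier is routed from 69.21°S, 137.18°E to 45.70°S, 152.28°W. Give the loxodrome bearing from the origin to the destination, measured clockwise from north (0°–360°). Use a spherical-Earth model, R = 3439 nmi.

Meridional parts: M(φ₁)=-1.6958, M(φ₂)=-0.8988 → ΔM = +0.7971;  Δλ = +1.2312 rad
tan C = Δλ / ΔM = +1.5446 → C = 57.08°

57.1°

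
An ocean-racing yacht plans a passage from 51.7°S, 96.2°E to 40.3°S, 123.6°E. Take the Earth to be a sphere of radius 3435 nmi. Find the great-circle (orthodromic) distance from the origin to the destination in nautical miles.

1318 nmi

cos σ = sin φ₁ sin φ₂ + cos φ₁ cos φ₂ cos Δλ
      = sin(-51.70°)sin(-40.30°) + cos(-51.70°)cos(-40.30°)cos(27.40°) = 0.9272
σ = 21.991° → d = Rσ = 3435·0.38381 = 1318 nmi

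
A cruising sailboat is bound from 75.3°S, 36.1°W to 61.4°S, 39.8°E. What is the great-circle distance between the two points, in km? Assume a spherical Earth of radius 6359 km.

Haversine: a = sin²(Δφ/2)+cos φ₁ cos φ₂ sin²(Δλ/2) = 0.06058;  σ = 2·atan2(√a,√(1−a))
σ = 28.498° → d = Rσ = 6359·0.49738 = 3163 km

3163 km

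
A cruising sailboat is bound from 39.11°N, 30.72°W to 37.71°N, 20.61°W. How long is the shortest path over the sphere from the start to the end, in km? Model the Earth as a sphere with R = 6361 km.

893 km

cos σ = sin φ₁ sin φ₂ + cos φ₁ cos φ₂ cos Δλ
      = sin(39.11°)sin(37.71°) + cos(39.11°)cos(37.71°)cos(10.11°) = 0.9902
σ = 8.040° → d = Rσ = 6361·0.14033 = 893 km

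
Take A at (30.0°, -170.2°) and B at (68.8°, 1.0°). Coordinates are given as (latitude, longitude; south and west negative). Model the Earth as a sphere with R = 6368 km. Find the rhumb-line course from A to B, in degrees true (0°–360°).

Meridional parts: M(φ₁)=+0.5493, M(φ₂)=+1.6759 → ΔM = +1.1266;  Δλ = +2.9880 rad
tan C = Δλ / ΔM = +2.6523 → C = 69.34°

69.3°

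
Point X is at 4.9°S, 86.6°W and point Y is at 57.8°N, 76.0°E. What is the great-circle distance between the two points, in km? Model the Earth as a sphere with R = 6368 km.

cos σ = sin φ₁ sin φ₂ + cos φ₁ cos φ₂ cos Δλ
      = sin(-4.90°)sin(57.80°) + cos(-4.90°)cos(57.80°)cos(162.60°) = -0.5789
σ = 125.374° → d = Rσ = 6368·2.18819 = 13934 km

13934 km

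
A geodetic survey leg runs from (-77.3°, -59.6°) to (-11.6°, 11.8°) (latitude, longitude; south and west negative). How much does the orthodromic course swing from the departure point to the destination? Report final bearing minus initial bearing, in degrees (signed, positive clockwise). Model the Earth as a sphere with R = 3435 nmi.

-61.8°

Initial bearing θ₁ = atan2(sin Δλ cos φ₂, cos φ₁ sin φ₂ − sin φ₁ cos φ₂ cos Δλ) = 74.32°
Final bearing θ₂ = (initial bearing from the destination back to the start) + 180° = 12.48°
Δθ = θ₂ − θ₁ = -61.8°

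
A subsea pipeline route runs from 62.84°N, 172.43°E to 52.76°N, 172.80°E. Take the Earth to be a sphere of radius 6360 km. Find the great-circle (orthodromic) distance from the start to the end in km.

Haversine: a = sin²(Δφ/2)+cos φ₁ cos φ₂ sin²(Δλ/2) = 0.00772;  σ = 2·atan2(√a,√(1−a))
σ = 10.082° → d = Rσ = 6360·0.17596 = 1119 km

1119 km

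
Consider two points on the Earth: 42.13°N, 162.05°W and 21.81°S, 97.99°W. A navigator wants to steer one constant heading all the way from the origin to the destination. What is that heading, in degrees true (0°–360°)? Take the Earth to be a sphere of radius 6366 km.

137.1°

Meridional parts: M(φ₁)=+0.8122, M(φ₂)=-0.3902 → ΔM = -1.2024;  Δλ = +1.1181 rad
tan C = Δλ / ΔM = -0.9298 → C = 137.08°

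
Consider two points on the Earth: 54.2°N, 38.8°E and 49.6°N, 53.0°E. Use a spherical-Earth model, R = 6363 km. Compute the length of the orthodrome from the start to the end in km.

Haversine: a = sin²(Δφ/2)+cos φ₁ cos φ₂ sin²(Δλ/2) = 0.00740;  σ = 2·atan2(√a,√(1−a))
σ = 9.871° → d = Rσ = 6363·0.17229 = 1096 km

1096 km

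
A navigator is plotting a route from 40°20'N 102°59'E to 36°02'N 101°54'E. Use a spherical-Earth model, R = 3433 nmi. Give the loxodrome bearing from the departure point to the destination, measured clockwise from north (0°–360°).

191.2°

Meridional parts: M(φ₁)=+0.7705, M(φ₂)=+0.6750 → ΔM = -0.0955;  Δλ = -0.0189 rad
tan C = Δλ / ΔM = +0.1979 → C = 191.20°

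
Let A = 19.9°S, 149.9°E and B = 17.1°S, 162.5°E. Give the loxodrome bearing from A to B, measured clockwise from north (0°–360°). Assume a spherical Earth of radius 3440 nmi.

76.8°

Δψ = ln[tan(π/4+φ₂/2)/tan(π/4+φ₁/2)] = +0.0515
Δλ = +0.2199 rad (taken the short way round)
course = atan2(Δλ, Δψ) = 76.81°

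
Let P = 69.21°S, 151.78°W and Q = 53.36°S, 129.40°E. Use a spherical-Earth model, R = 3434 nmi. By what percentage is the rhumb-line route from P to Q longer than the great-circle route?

Great circle: σ = 0.6580 rad → d_gc = Rσ = 2259.5 nmi
Rhumb: Δφ = +0.2766, Δλ = -1.3757, Δψ = +0.5905, q = Δφ/Δψ = 0.4685 → d_rh = R√(Δφ²+q²Δλ²) = 2408.3 nmi
Excess = (2408.3 − 2259.5) / 2259.5 = 148.8 / 2259.5 = 6.59% ≈ 6.6%

6.6%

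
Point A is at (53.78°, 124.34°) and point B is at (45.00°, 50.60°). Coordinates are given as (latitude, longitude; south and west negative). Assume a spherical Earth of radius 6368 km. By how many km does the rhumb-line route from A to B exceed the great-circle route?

228 km

Great circle: cos σ = sin φ₁ sin φ₂ + cos φ₁ cos φ₂ cos Δλ,  σ = 0.8128 rad → d_gc = 5176.1 km
Rhumb line: Δψ = -0.2363, q = Δφ/Δψ = 0.6485, d_rh = R√(Δφ²+q²Δλ²) = 5404.0 km
Excess = 5404.0 − 5176.1 = 227.9 ≈ 228 km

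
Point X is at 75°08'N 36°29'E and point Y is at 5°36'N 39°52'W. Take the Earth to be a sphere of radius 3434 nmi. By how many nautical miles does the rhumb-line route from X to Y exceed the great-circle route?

196 nmi

Great circle: cos σ = sin φ₁ sin φ₂ + cos φ₁ cos φ₂ cos Δλ,  σ = 1.4156 rad → d_gc = 4861.2 nmi
Rhumb line: Δψ = -1.9387, q = Δφ/Δψ = 0.6260, d_rh = R√(Δφ²+q²Δλ²) = 5056.9 nmi
Excess = 5056.9 − 4861.2 = 195.7 ≈ 196 nmi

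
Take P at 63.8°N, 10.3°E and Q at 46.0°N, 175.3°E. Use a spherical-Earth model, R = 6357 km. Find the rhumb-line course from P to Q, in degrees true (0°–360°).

Δψ = ln[tan(π/4+φ₂/2)/tan(π/4+φ₁/2)] = -0.5517
Δλ = +2.8798 rad (taken the short way round)
course = atan2(Δλ, Δψ) = 100.85°

100.8°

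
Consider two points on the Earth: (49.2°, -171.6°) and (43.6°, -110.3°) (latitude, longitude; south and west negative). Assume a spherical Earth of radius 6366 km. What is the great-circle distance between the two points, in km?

4608 km

Haversine: a = sin²(Δφ/2)+cos φ₁ cos φ₂ sin²(Δλ/2) = 0.12536;  σ = 2·atan2(√a,√(1−a))
σ = 41.472° → d = Rσ = 6366·0.72383 = 4608 km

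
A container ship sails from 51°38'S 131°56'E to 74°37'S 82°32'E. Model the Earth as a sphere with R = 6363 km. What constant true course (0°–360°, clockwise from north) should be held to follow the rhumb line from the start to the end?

222.3°

Meridional parts: M(φ₁)=-1.0558, M(φ₂)=-2.0021 → ΔM = -0.9462;  Δλ = -0.8622 rad
tan C = Δλ / ΔM = +0.9112 → C = 222.34°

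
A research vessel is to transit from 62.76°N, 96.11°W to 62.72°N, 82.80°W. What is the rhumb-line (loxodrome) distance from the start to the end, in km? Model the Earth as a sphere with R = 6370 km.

678 km

Δψ = ln[tan(π/4+φ₂/2)/tan(π/4+φ₁/2)] = -0.0015;  Δφ = -0.0007 rad,  Δλ = +0.2323 rad
q = Δφ/Δψ = 0.4580
d = R·√(Δφ² + q²Δλ²) = 6370·0.10640 = 678 km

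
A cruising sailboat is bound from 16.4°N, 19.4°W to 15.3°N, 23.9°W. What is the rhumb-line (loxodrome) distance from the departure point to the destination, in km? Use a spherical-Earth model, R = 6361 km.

Δψ = ln[tan(π/4+φ₂/2)/tan(π/4+φ₁/2)] = -0.0200;  Δφ = -0.0192 rad,  Δλ = -0.0785 rad
q = Δφ/Δψ = 0.9620
d = R·√(Δφ² + q²Δλ²) = 6361·0.07795 = 496 km

496 km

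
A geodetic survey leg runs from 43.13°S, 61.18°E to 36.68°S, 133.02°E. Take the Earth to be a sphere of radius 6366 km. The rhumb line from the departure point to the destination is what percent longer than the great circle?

Great circle: σ = 0.9387 rad → d_gc = Rσ = 5976.1 km
Rhumb: Δφ = +0.1126, Δλ = +1.2538, Δψ = +0.1469, q = Δφ/Δψ = 0.7661 → d_rh = R√(Δφ²+q²Δλ²) = 6157.1 km
Excess = (6157.1 − 5976.1) / 5976.1 = 181.0 / 5976.1 = 3.03% ≈ 3.0%

3.0%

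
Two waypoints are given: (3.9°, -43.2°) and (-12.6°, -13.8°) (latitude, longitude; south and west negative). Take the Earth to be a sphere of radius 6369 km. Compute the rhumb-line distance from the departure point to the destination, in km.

Δψ = ln[tan(π/4+φ₂/2)/tan(π/4+φ₁/2)] = -0.2898;  Δφ = -0.2880 rad,  Δλ = +0.5131 rad
q = Δφ/Δψ = 0.9936
d = R·√(Δφ² + q²Δλ²) = 6369·0.58556 = 3729 km

3729 km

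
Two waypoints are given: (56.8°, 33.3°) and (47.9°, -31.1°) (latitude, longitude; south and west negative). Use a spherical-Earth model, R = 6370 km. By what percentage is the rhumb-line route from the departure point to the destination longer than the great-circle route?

Great circle: σ = 0.6770 rad → d_gc = Rσ = 4312.3 km
Rhumb: Δφ = -0.1553, Δλ = -1.1240, Δψ = -0.2554, q = Δφ/Δψ = 0.6081 → d_rh = R√(Δφ²+q²Δλ²) = 4465.2 km
Excess = (4465.2 − 4312.3) / 4312.3 = 152.9 / 4312.3 = 3.546% ≈ 3.5%

3.5%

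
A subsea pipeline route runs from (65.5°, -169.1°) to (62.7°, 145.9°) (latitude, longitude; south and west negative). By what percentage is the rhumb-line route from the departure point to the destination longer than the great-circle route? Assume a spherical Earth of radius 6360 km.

2.1%

Great circle: σ = 0.3390 rad → d_gc = Rσ = 2155.8 km
Rhumb: Δφ = -0.0489, Δλ = -0.7854, Δψ = -0.1120, q = Δφ/Δψ = 0.4364 → d_rh = R√(Δφ²+q²Δλ²) = 2201.9 km
Excess = (2201.9 − 2155.8) / 2155.8 = 46.1 / 2155.8 = 2.14% ≈ 2.1%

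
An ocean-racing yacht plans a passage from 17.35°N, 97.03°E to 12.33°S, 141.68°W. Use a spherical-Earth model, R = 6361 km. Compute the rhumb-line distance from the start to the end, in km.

13703 km

Δψ = ln[tan(π/4+φ₂/2)/tan(π/4+φ₁/2)] = -0.5244;  Δφ = -0.5180 rad,  Δλ = +2.1169 rad
q = Δφ/Δψ = 0.9878
d = R·√(Δφ² + q²Δλ²) = 6361·2.15422 = 13703 km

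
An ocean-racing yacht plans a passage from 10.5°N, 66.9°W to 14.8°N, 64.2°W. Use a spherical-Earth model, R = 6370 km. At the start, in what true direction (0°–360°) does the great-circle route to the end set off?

31.2°

θ = atan2( sin Δλ·cos φ₂ ,  cos φ₁ sin φ₂ − sin φ₁ cos φ₂ cos Δλ )
  = atan2(+0.0455, +0.0752) = 31.21°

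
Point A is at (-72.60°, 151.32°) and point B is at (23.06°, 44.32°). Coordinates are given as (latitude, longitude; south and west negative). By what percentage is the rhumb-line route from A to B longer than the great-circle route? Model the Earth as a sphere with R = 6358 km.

5.5%

Great circle: σ = 2.0423 rad → d_gc = Rσ = 12984.9 km
Rhumb: Δφ = +1.6696, Δλ = -1.8675, Δψ = +2.2910, q = Δφ/Δψ = 0.7288 → d_rh = R√(Δφ²+q²Δλ²) = 13695.2 km
Excess = (13695.2 − 12984.9) / 12984.9 = 710.3 / 12984.9 = 5.47% ≈ 5.5%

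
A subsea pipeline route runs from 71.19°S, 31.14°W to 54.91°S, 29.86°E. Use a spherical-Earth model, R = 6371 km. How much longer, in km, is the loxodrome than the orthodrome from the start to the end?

132 km

Great circle: cos σ = sin φ₁ sin φ₂ + cos φ₁ cos φ₂ cos Δλ,  σ = 0.5268 rad → d_gc = 3356.36 km
Rhumb line: Δψ = +0.6464, q = Δφ/Δψ = 0.4395, d_rh = R√(Δφ²+q²Δλ²) = 3487.90 km
Excess = 3487.90 − 3356.36 = 131.54 ≈ 132 km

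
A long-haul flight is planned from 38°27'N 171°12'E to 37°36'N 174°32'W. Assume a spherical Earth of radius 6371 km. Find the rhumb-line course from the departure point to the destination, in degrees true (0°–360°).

94.3°

Meridional parts: M(φ₁)=+0.7280, M(φ₂)=+0.7092 → ΔM = -0.0188;  Δλ = +0.2490 rad
tan C = Δλ / ΔM = -13.2214 → C = 94.33°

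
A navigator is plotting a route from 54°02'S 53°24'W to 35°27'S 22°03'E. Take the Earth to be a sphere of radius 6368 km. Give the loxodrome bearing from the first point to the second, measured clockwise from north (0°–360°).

70.6°

Meridional parts: M(φ₁)=-1.1252, M(φ₂)=-0.6625 → ΔM = +0.4627;  Δλ = +1.3169 rad
tan C = Δλ / ΔM = +2.8459 → C = 70.64°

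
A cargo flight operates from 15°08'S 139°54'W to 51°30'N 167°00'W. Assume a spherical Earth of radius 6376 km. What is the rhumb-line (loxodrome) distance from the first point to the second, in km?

Rhumb course C = atan2(Δλ, Δψ) with Δψ = ln[tan(π/4+φ₂/2)/tan(π/4+φ₁/2)] = +1.3193, Δλ = -0.4730 → C = 340.28°
d = R·|Δφ| / |cos C| = 6376·1.16297 / 0.94133 = 7877 km

7877 km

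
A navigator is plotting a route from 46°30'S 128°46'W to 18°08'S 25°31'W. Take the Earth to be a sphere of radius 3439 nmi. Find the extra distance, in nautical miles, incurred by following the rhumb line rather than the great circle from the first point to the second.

Great circle: cos σ = sin φ₁ sin φ₂ + cos φ₁ cos φ₂ cos Δλ,  σ = 1.4949 rad → d_gc = 5141.0 nmi
Rhumb line: Δψ = +0.5970, q = Δφ/Δψ = 0.8293, d_rh = R√(Δφ²+q²Δλ²) = 5414.2 nmi
Excess = 5414.2 − 5141.0 = 273.2 ≈ 273 nmi

273 nmi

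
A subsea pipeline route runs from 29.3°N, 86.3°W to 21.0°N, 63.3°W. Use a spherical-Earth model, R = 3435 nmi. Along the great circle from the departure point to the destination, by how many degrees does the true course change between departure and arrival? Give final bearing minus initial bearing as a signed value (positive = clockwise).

Initial bearing θ₁ = atan2(sin Δλ cos φ₂, cos φ₁ sin φ₂ − sin φ₁ cos φ₂ cos Δλ) = 106.50°
Final bearing θ₂ = (initial bearing from the destination back to the start) + 180° = 116.41°
Δθ = θ₂ − θ₁ = +9.9°

+9.9°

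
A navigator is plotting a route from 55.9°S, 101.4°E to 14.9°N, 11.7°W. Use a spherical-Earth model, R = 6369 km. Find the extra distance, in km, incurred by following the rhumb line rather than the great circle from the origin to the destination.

520 km

Great circle: cos σ = sin φ₁ sin φ₂ + cos φ₁ cos φ₂ cos Δλ,  σ = 2.0103 rad → d_gc = 12803.563 km
Rhumb line: Δψ = +1.4450, q = Δφ/Δψ = 0.8552, d_rh = R√(Δφ²+q²Δλ²) = 13324.060 km
Excess = 13324.060 − 12803.563 = 520.497 ≈ 520 km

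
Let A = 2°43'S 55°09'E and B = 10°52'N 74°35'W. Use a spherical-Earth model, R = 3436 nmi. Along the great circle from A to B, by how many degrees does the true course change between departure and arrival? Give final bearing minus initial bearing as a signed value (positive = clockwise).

-17.3°

Initial bearing θ₁ = atan2(sin Δλ cos φ₂, cos φ₁ sin φ₂ − sin φ₁ cos φ₂ cos Δλ) = 281.86°
Final bearing θ₂ = (initial bearing from the destination back to the start) + 180° = 264.51°
Δθ = θ₂ − θ₁ = -17.3°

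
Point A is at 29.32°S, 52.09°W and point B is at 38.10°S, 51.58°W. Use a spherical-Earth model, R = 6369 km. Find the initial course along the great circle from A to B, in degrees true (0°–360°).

177.4°

N = sin Δλ·cos φ₂ = +0.0070;  D = cos φ₁ sin φ₂ − sin φ₁ cos φ₂ cos Δλ = -0.1527
initial course = atan2(N, D) = 177.37°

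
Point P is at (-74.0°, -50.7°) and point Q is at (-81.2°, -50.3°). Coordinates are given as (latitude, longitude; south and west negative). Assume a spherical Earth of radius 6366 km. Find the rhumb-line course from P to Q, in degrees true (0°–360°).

Δψ = ln[tan(π/4+φ₂/2)/tan(π/4+φ₁/2)] = -0.6024
Δλ = +0.0070 rad (taken the short way round)
course = atan2(Δλ, Δψ) = 179.34°

179.3°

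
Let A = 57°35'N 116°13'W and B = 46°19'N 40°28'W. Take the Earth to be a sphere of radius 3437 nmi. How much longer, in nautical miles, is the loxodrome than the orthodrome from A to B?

Great circle: cos σ = sin φ₁ sin φ₂ + cos φ₁ cos φ₂ cos Δλ,  σ = 0.7931 rad → d_gc = 2726.0 nmi
Rhumb line: Δψ = -0.3213, q = Δφ/Δψ = 0.6121, d_rh = R√(Δφ²+q²Δλ²) = 2862.3 nmi
Excess = 2862.3 − 2726.0 = 136.3 ≈ 136 nmi

136 nmi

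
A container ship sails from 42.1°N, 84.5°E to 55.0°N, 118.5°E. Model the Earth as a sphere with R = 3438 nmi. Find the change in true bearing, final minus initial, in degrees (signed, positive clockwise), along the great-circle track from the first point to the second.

At departure: θ₁ = atan2(sin Δλ cos φ₂, cos φ₁ sin φ₂ − sin φ₁ cos φ₂ cos Δλ) = 47.98°
At arrival: θ₂ = atan2(sin Δλ cos φ₁, −cos φ₂ sin φ₁ + sin φ₂ cos φ₁ cos Δλ) = 73.95°
Δθ = θ₂ − θ₁ = +26.0°

+26.0°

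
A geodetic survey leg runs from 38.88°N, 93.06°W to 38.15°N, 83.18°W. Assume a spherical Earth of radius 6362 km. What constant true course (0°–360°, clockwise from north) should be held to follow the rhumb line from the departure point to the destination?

95.4°

Meridional parts: M(φ₁)=+0.7376, M(φ₂)=+0.7213 → ΔM = -0.0163;  Δλ = +0.1724 rad
tan C = Δλ / ΔM = -10.5896 → C = 95.39°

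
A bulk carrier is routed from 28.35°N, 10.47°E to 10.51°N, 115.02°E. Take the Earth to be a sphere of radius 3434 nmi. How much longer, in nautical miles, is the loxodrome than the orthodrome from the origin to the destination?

Great circle: cos σ = sin φ₁ sin φ₂ + cos φ₁ cos φ₂ cos Δλ,  σ = 1.7019 rad → d_gc = 5844.5 nmi
Rhumb line: Δψ = -0.3319, q = Δφ/Δψ = 0.9383, d_rh = R√(Δφ²+q²Δλ²) = 5975.8 nmi
Excess = 5975.8 − 5844.5 = 131.3 ≈ 131 nmi

131 nmi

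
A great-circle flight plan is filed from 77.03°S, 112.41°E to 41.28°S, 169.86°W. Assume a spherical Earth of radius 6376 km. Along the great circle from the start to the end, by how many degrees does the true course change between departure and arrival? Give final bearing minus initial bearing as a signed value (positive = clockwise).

-72.0°

Initial bearing θ₁ = atan2(sin Δλ cos φ₂, cos φ₁ sin φ₂ − sin φ₁ cos φ₂ cos Δλ) = 89.41°
Final bearing θ₂ = (initial bearing from the destination back to the start) + 180° = 17.38°
Δθ = θ₂ − θ₁ = -72.0°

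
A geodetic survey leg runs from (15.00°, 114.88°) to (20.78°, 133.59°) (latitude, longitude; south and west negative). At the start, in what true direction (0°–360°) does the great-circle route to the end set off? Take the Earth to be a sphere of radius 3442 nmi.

69.3°

N = sin Δλ·cos φ₂ = +0.2999;  D = cos φ₁ sin φ₂ − sin φ₁ cos φ₂ cos Δλ = +0.1135
initial course = atan2(N, D) = 69.27°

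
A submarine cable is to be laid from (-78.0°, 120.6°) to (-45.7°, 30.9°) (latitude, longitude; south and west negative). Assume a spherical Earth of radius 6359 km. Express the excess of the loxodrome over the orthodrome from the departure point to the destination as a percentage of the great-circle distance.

8.5%

Great circle: σ = 0.7943 rad → d_gc = Rσ = 5050.7 km
Rhumb: Δφ = +0.5637, Δλ = -1.5656, Δψ = +1.3540, q = Δφ/Δψ = 0.4163 → d_rh = R√(Δφ²+q²Δλ²) = 5480.0 km
Excess = (5480.0 − 5050.7) / 5050.7 = 429.3 / 5050.7 = 8.50% ≈ 8.5%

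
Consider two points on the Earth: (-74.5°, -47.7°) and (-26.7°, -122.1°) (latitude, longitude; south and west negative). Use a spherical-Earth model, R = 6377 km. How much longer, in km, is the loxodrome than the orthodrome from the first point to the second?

317 km

Great circle: cos σ = sin φ₁ sin φ₂ + cos φ₁ cos φ₂ cos Δλ,  σ = 1.0505 rad → d_gc = 6698.7 km
Rhumb line: Δψ = +1.5106, q = Δφ/Δψ = 0.5523, d_rh = R√(Δφ²+q²Δλ²) = 7015.6 km
Excess = 7015.6 − 6698.7 = 316.9 ≈ 317 km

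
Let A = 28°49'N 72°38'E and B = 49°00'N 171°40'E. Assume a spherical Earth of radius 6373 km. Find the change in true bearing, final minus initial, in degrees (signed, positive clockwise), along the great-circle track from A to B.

At departure: θ₁ = atan2(sin Δλ cos φ₂, cos φ₁ sin φ₂ − sin φ₁ cos φ₂ cos Δλ) = 42.35°
At arrival: θ₂ = atan2(sin Δλ cos φ₁, −cos φ₂ sin φ₁ + sin φ₂ cos φ₁ cos Δλ) = 115.89°
Δθ = θ₂ − θ₁ = +73.5°

+73.5°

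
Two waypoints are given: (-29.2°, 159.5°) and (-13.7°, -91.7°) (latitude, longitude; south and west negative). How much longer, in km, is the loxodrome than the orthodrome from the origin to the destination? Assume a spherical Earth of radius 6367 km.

Great circle: cos σ = sin φ₁ sin φ₂ + cos φ₁ cos φ₂ cos Δλ,  σ = 1.7292 rad → d_gc = 11009.97 km
Rhumb line: Δψ = +0.2918, q = Δφ/Δψ = 0.9270, d_rh = R√(Δφ²+q²Δλ²) = 11339.53 km
Excess = 11339.53 − 11009.97 = 329.56 ≈ 330 km

330 km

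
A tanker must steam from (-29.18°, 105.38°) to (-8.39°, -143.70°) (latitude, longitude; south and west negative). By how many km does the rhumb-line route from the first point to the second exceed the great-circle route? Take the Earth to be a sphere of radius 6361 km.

291 km

Great circle: cos σ = sin φ₁ sin φ₂ + cos φ₁ cos φ₂ cos Δλ,  σ = 1.8104 rad → d_gc = 11515.7 km
Rhumb line: Δψ = +0.3859, q = Δφ/Δψ = 0.9403, d_rh = R√(Δφ²+q²Δλ²) = 11807.1 km
Excess = 11807.1 − 11515.7 = 291.4 ≈ 291 km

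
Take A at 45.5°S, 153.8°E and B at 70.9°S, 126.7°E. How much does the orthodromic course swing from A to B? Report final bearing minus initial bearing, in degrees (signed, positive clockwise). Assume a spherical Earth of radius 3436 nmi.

+23.7°

Initial bearing θ₁ = atan2(sin Δλ cos φ₂, cos φ₁ sin φ₂ − sin φ₁ cos φ₂ cos Δλ) = 198.16°
Final bearing θ₂ = (initial bearing from the destination back to the start) + 180° = 221.87°
Δθ = θ₂ − θ₁ = +23.7°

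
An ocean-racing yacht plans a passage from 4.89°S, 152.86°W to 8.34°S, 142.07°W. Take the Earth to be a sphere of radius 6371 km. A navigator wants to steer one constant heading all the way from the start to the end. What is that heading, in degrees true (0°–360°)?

107.8°

Δψ = ln[tan(π/4+φ₂/2)/tan(π/4+φ₁/2)] = -0.0606
Δλ = +0.1883 rad (taken the short way round)
course = atan2(Δλ, Δψ) = 107.85°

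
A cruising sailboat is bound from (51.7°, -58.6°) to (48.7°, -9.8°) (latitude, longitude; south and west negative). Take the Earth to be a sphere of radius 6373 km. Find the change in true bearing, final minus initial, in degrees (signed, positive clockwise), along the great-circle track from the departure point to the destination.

Initial bearing θ₁ = atan2(sin Δλ cos φ₂, cos φ₁ sin φ₂ − sin φ₁ cos φ₂ cos Δλ) = 75.93°
Final bearing θ₂ = (initial bearing from the destination back to the start) + 180° = 114.37°
Δθ = θ₂ − θ₁ = +38.4°

+38.4°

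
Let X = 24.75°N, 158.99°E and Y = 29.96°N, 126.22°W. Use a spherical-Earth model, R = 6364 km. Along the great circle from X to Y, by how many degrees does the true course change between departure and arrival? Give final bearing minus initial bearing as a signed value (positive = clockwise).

+38.7°

At departure: θ₁ = atan2(sin Δλ cos φ₂, cos φ₁ sin φ₂ − sin φ₁ cos φ₂ cos Δλ) = 66.80°
At arrival: θ₂ = atan2(sin Δλ cos φ₁, −cos φ₂ sin φ₁ + sin φ₂ cos φ₁ cos Δλ) = 105.54°
Δθ = θ₂ − θ₁ = +38.7°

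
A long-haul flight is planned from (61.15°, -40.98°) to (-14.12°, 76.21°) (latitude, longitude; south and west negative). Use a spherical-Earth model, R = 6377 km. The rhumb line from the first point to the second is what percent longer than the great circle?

Great circle: σ = 2.0125 rad → d_gc = Rσ = 12833.8 km
Rhumb: Δφ = -1.3137, Δλ = +2.0454, Δψ = -1.6068, q = Δφ/Δψ = 0.8176 → d_rh = R√(Δφ²+q²Δλ²) = 13561.2 km
Excess = (13561.2 − 12833.8) / 12833.8 = 727.4 / 12833.8 = 5.67% ≈ 5.7%

5.7%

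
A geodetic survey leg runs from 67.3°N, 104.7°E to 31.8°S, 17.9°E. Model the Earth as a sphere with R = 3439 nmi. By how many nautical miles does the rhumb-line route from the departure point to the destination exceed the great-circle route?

155 nmi

Great circle: cos σ = sin φ₁ sin φ₂ + cos φ₁ cos φ₂ cos Δλ,  σ = 2.0576 rad → d_gc = 7076.2 nmi
Rhumb line: Δψ = -2.1917, q = Δφ/Δψ = 0.7892, d_rh = R√(Δφ²+q²Δλ²) = 7230.8 nmi
Excess = 7230.8 − 7076.2 = 154.6 ≈ 155 nmi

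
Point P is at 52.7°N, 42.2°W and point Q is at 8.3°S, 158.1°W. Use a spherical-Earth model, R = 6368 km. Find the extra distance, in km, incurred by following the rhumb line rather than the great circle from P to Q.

Great circle: cos σ = sin φ₁ sin φ₂ + cos φ₁ cos φ₂ cos Δλ,  σ = 1.9571 rad → d_gc = 12462.7 km
Rhumb line: Δψ = -1.2315, q = Δφ/Δψ = 0.8645, d_rh = R√(Δφ²+q²Δλ²) = 13037.3 km
Excess = 13037.3 − 12462.7 = 574.6 ≈ 575 km

575 km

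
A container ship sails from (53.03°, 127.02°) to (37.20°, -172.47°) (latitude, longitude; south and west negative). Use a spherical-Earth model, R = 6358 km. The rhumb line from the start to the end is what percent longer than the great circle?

Great circle: σ = 0.7686 rad → d_gc = Rσ = 4887.0 km
Rhumb: Δφ = -0.2763, Δλ = +1.0561, Δψ = -0.3953, q = Δφ/Δψ = 0.6989 → d_rh = R√(Δφ²+q²Δλ²) = 5010.6 km
Excess = (5010.6 − 4887.0) / 4887.0 = 123.6 / 4887.0 = 2.53% ≈ 2.5%

2.5%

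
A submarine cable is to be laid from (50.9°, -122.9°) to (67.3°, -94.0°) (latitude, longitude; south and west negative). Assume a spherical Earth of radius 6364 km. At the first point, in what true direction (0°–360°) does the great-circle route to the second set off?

30.3°

θ = atan2( sin Δλ·cos φ₂ ,  cos φ₁ sin φ₂ − sin φ₁ cos φ₂ cos Δλ )
  = atan2(+0.1865, +0.3196) = 30.26°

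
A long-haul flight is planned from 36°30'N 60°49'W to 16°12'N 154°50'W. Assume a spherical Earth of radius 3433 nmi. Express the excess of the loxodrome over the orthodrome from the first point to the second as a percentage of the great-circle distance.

2.9%

Great circle: σ = 1.4587 rad → d_gc = Rσ = 5007.7 nmi
Rhumb: Δφ = -0.3543, Δλ = -1.6409, Δψ = -0.3985, q = Δφ/Δψ = 0.8891 → d_rh = R√(Δφ²+q²Δλ²) = 5153.9 nmi
Excess = (5153.9 − 5007.7) / 5007.7 = 146.2 / 5007.7 = 2.92% ≈ 2.9%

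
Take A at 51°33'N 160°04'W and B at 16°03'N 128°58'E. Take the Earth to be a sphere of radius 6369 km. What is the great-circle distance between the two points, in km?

7304 km

Haversine: a = sin²(Δφ/2)+cos φ₁ cos φ₂ sin²(Δλ/2) = 0.29430;  σ = 2·atan2(√a,√(1−a))
σ = 65.707° → d = Rσ = 6369·1.14680 = 7304 km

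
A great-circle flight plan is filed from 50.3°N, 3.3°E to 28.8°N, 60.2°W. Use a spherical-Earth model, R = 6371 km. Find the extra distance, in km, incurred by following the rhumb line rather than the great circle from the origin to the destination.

Great circle: cos σ = sin φ₁ sin φ₂ + cos φ₁ cos φ₂ cos Δλ,  σ = 0.9015 rad → d_gc = 5743.5 km
Rhumb line: Δψ = -0.4936, q = Δφ/Δψ = 0.7602, d_rh = R√(Δφ²+q²Δλ²) = 5876.3 km
Excess = 5876.3 − 5743.5 = 132.8 ≈ 133 km

133 km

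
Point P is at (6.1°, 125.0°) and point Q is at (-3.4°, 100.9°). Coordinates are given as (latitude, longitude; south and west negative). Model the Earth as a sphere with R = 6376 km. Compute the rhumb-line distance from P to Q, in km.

2879 km

Δψ = ln[tan(π/4+φ₂/2)/tan(π/4+φ₁/2)] = -0.1660;  Δφ = -0.1658 rad,  Δλ = -0.4206 rad
q = Δφ/Δψ = 0.9986
d = R·√(Δφ² + q²Δλ²) = 6376·0.45157 = 2879 km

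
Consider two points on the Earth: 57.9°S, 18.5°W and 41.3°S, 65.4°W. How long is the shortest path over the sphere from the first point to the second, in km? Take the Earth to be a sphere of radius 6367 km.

Haversine: a = sin²(Δφ/2)+cos φ₁ cos φ₂ sin²(Δλ/2) = 0.08406;  σ = 2·atan2(√a,√(1−a))
σ = 33.708° → d = Rσ = 6367·0.58831 = 3746 km

3746 km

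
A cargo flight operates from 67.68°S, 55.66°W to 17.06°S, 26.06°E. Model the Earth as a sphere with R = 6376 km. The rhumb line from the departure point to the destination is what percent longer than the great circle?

4.8%

Great circle: σ = 1.2412 rad → d_gc = Rσ = 7913.8 km
Rhumb: Δφ = +0.8835, Δλ = +1.4263, Δψ = +1.3209, q = Δφ/Δψ = 0.6689 → d_rh = R√(Δφ²+q²Δλ²) = 8290.4 km
Excess = (8290.4 − 7913.8) / 7913.8 = 376.6 / 7913.8 = 4.76% ≈ 4.8%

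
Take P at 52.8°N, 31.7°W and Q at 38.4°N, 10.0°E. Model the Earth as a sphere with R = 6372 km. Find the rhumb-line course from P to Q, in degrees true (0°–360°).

Δψ = ln[tan(π/4+φ₂/2)/tan(π/4+φ₁/2)] = -0.3622
Δλ = +0.7278 rad (taken the short way round)
course = atan2(Δλ, Δψ) = 116.46°

116.5°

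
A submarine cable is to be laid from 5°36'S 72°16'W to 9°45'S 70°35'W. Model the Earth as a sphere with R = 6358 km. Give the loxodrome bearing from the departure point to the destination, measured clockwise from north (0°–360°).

158.1°

Meridional parts: M(φ₁)=-0.0979, M(φ₂)=-0.1710 → ΔM = -0.0731;  Δλ = +0.0294 rad
tan C = Δλ / ΔM = -0.4019 → C = 158.10°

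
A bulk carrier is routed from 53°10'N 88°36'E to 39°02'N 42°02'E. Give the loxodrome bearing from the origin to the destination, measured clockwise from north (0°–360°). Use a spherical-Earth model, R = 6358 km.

Δψ = ln[tan(π/4+φ₂/2)/tan(π/4+φ₁/2)] = -0.3586
Δλ = -0.8127 rad (taken the short way round)
course = atan2(Δλ, Δψ) = 246.19°

246.2°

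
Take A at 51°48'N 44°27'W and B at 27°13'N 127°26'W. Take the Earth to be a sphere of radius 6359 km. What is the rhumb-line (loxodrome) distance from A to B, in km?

Δψ = ln[tan(π/4+φ₂/2)/tan(π/4+φ₁/2)] = -0.5665;  Δφ = -0.4291 rad,  Δλ = -1.4483 rad
q = Δφ/Δψ = 0.7573
d = R·√(Δφ² + q²Δλ²) = 6359·1.17780 = 7490 km

7490 km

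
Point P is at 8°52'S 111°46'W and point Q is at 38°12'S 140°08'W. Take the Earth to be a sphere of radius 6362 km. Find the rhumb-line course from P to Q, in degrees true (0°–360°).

221.1°

Meridional parts: M(φ₁)=-0.1554, M(φ₂)=-0.7224 → ΔM = -0.5670;  Δλ = -0.4951 rad
tan C = Δλ / ΔM = +0.8731 → C = 221.12°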